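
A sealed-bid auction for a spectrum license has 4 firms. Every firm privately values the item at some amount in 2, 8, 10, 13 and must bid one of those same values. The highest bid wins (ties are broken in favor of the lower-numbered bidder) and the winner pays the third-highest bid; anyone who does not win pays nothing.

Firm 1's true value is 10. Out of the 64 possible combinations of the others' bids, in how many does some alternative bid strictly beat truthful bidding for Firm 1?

Others bid (2, 2, 13): truth gives 0; bid 13 gives 8 > 0. Violating.
Others bid (2, 8, 13): truth gives 0; bid 13 gives 2 > 0. Violating.
Others bid (2, 13, 2): truth gives 0; bid 13 gives 8 > 0. Violating.
Others bid (2, 13, 8): truth gives 0; bid 13 gives 2 > 0. Violating.
Others bid (2, 2, 2): truth gives 8; no alternative beats it.
Others bid (2, 2, 8): truth gives 8; no alternative beats it.
(Checking all 64 profiles: 12 have a profitable deviation, 52 do not.)

12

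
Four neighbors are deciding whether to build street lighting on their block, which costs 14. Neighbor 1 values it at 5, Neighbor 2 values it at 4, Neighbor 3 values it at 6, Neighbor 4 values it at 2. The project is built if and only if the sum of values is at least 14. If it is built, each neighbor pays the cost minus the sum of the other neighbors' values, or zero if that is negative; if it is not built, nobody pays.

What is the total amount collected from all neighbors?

6

Total value 17 ≥ cost 14, so it is built.
Neighbor 1: others sum to 12; max(0, 14 - 12) = 2.
Neighbor 2: others sum to 13; max(0, 14 - 13) = 1.
Neighbor 3: others sum to 11; max(0, 14 - 11) = 3.
Neighbor 4: others sum to 15; max(0, 14 - 15) = 0.
Total collected = 2 + 1 + 3 + 0 = 6.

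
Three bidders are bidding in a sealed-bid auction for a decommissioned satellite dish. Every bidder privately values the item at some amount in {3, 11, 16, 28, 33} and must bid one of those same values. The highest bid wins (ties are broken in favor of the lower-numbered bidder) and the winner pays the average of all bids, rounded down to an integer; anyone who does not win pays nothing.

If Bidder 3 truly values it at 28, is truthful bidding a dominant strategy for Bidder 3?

No

Consider the case where Bidder 1 bids 3 and Bidder 2 bids 3.
Truthful bid 28: wins, pays 11, utility 28 - 11 = 17.
Bid 11 instead: wins, pays 5, utility 28 - 5 = 23.
Since 23 > 17, bidding 11 is strictly better here, so truthful bidding is not dominant.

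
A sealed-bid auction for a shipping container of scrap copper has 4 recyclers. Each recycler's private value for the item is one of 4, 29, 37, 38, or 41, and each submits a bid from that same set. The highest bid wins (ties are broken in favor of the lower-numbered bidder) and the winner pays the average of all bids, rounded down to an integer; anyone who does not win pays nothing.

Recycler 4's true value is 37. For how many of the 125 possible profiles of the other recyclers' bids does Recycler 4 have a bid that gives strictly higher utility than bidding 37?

Others bid (4, 4, 4): truth gives 25; bid 29 gives 27 > 25. Violating.
Others bid (4, 4, 37): truth gives 0; bid 38 gives 17 > 0. Violating.
Others bid (4, 4, 38): truth gives 0; bid 41 gives 16 > 0. Violating.
Others bid (4, 29, 37): truth gives 0; bid 38 gives 10 > 0. Violating.
Others bid (4, 4, 29): truth gives 19; no alternative beats it.
Others bid (4, 4, 41): truth gives 0; no alternative beats it.
(Checking all 125 profiles: 49 have a profitable deviation, 76 do not.)

49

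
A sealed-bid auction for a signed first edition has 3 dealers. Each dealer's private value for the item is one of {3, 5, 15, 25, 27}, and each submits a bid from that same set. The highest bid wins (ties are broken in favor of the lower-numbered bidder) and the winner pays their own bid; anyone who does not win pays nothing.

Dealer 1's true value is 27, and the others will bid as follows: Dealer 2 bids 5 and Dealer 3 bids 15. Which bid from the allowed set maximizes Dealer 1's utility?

Bid 3: loses, pays 0, utility 0.
Bid 5: loses, pays 0, utility 0.
Bid 15: wins, pays 15, utility 27 - 15 = 12.
Bid 25: wins, pays 25, utility 27 - 25 = 2.
Bid 27: wins, pays 27, utility 27 - 27 = 0.
The best choice is 15 with utility 12.

15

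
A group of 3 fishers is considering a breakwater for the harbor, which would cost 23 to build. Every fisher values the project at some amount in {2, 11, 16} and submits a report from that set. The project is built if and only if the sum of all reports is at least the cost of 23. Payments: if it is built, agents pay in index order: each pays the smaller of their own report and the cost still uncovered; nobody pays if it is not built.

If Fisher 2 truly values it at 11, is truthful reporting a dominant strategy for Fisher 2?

Consider the case where Fisher 1 reports 11 and Fisher 3 reports 11.
Truthful report 11: project built, pays 11, utility 11 - 11 = 0.
Report 2 instead: project built, pays 2, utility 11 - 2 = 9.
Since 9 > 0, reporting 2 is strictly better here, so truthful reporting is not dominant.

No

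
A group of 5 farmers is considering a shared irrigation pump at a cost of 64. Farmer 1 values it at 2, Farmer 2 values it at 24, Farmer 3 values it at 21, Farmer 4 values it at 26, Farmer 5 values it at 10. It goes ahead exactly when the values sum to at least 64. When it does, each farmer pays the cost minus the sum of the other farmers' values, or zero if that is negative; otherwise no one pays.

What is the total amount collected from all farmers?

14

Total value 83 ≥ cost 64, so it is built.
Farmer 1: others sum to 81; max(0, 64 - 81) = 0.
Farmer 2: others sum to 59; max(0, 64 - 59) = 5.
Farmer 3: others sum to 62; max(0, 64 - 62) = 2.
Farmer 4: others sum to 57; max(0, 64 - 57) = 7.
Farmer 5: others sum to 73; max(0, 64 - 73) = 0.
Total collected = 0 + 5 + 2 + 7 + 0 = 14.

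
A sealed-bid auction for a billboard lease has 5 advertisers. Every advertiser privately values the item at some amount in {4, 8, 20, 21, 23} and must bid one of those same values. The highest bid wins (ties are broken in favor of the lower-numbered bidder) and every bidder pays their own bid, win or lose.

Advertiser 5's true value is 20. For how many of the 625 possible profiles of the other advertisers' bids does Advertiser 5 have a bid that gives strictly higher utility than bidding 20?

610

Others bid (4, 4, 4, 4): truth gives 0; bid 8 gives 12 > 0. Violating.
Others bid (4, 4, 4, 20): truth gives -20; bid 21 gives -1 > -20. Violating.
Others bid (4, 4, 4, 21): truth gives -20; bid 23 gives -3 > -20. Violating.
Others bid (4, 4, 4, 23): truth gives -20; bid 4 gives -4 > -20. Violating.
Others bid (4, 4, 4, 8): truth gives 0; no alternative beats it.
Others bid (4, 4, 8, 4): truth gives 0; no alternative beats it.
(Checking all 625 profiles: 610 have a profitable deviation, 15 do not.)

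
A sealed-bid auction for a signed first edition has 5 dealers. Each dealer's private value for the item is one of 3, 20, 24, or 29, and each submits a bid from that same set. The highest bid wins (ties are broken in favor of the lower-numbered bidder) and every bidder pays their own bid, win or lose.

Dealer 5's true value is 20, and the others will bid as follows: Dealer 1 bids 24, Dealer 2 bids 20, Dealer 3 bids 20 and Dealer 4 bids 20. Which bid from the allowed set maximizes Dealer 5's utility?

Bid 3: loses but pays 3, utility -3.
Bid 20: loses but pays 20, utility -20.
Bid 24: loses but pays 24, utility -24.
Bid 29: wins, pays 29, utility 20 - 29 = -9.
The best choice is 3 with utility -3.

3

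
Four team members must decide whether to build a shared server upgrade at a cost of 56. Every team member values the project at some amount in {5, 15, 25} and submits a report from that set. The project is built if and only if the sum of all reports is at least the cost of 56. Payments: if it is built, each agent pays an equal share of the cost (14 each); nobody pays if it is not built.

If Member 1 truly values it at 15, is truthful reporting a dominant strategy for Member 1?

Consider the case where Member 2 reports 5, Member 3 reports 5 and Member 4 reports 25.
Truthful report 15: project not built, utility 0.
Report 25 instead: project built, pays 14, utility 15 - 14 = 1.
Since 1 > 0, reporting 25 is strictly better here, so truthful reporting is not dominant.

No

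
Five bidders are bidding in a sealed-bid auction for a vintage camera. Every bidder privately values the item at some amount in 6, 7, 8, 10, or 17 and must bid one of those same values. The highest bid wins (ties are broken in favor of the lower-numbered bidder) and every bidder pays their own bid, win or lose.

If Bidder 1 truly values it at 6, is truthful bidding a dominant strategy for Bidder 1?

Consider the case where Bidder 2 bids 6, Bidder 3 bids 6, Bidder 4 bids 6 and Bidder 5 bids 7.
Truthful bid 6: loses but pays 6, utility -6.
Bid 7 instead: wins, pays 7, utility 6 - 7 = -1.
Since -1 > -6, bidding 7 is strictly better here, so truthful bidding is not dominant.

No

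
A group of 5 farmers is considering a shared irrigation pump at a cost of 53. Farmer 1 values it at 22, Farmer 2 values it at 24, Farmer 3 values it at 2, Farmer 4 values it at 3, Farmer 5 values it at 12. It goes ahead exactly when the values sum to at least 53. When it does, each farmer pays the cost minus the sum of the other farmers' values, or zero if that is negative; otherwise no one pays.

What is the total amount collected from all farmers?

Total value 63 ≥ cost 53, so it is built.
Farmer 1: others sum to 41; max(0, 53 - 41) = 12.
Farmer 2: others sum to 39; max(0, 53 - 39) = 14.
Farmer 3: others sum to 61; max(0, 53 - 61) = 0.
Farmer 4: others sum to 60; max(0, 53 - 60) = 0.
Farmer 5: others sum to 51; max(0, 53 - 51) = 2.
Total collected = 12 + 14 + 0 + 0 + 2 = 28.

28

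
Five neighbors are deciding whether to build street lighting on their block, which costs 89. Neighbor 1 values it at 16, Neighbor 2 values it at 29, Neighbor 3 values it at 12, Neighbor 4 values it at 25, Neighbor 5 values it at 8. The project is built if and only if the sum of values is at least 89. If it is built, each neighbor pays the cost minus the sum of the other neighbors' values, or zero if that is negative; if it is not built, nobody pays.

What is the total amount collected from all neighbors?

85

Total value 90 ≥ cost 89, so it is built.
Neighbor 1: others sum to 74; max(0, 89 - 74) = 15.
Neighbor 2: others sum to 61; max(0, 89 - 61) = 28.
Neighbor 3: others sum to 78; max(0, 89 - 78) = 11.
Neighbor 4: others sum to 65; max(0, 89 - 65) = 24.
Neighbor 5: others sum to 82; max(0, 89 - 82) = 7.
Total collected = 15 + 28 + 11 + 24 + 7 = 85.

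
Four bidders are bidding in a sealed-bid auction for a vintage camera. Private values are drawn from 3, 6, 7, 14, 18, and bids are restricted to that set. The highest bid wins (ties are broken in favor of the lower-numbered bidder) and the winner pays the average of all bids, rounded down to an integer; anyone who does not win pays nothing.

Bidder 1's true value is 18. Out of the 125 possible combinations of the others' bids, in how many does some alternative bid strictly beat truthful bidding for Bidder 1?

64

Others bid (3, 3, 3): truth gives 12; bid 3 gives 15 > 12. Violating.
Others bid (3, 3, 6): truth gives 11; bid 6 gives 14 > 11. Violating.
Others bid (3, 3, 7): truth gives 11; bid 7 gives 13 > 11. Violating.
Others bid (3, 3, 14): truth gives 9; bid 14 gives 10 > 9. Violating.
Others bid (3, 3, 18): truth gives 8; no alternative beats it.
Others bid (3, 6, 18): truth gives 7; no alternative beats it.
(Checking all 125 profiles: 64 have a profitable deviation, 61 do not.)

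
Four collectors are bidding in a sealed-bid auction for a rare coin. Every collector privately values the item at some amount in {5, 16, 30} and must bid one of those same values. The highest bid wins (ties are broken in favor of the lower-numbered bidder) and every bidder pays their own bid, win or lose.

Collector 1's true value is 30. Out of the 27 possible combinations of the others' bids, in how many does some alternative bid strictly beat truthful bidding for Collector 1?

8

Others bid (5, 5, 5): truth gives 0; bid 5 gives 25 > 0. Violating.
Others bid (5, 5, 16): truth gives 0; bid 16 gives 14 > 0. Violating.
Others bid (5, 16, 5): truth gives 0; bid 16 gives 14 > 0. Violating.
Others bid (5, 16, 16): truth gives 0; bid 16 gives 14 > 0. Violating.
Others bid (5, 5, 30): truth gives 0; no alternative beats it.
Others bid (5, 16, 30): truth gives 0; no alternative beats it.
(Checking all 27 profiles: 8 have a profitable deviation, 19 do not.)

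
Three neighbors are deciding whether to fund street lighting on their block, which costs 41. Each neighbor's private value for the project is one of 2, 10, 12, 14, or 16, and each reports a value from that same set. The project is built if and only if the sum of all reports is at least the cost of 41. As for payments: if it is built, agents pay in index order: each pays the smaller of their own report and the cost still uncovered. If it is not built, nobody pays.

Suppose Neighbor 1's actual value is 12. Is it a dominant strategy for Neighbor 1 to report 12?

Consider the case where Neighbor 2 reports 16 and Neighbor 3 reports 16.
Truthful report 12: project built, pays 12, utility 12 - 12 = 0.
Report 10 instead: project built, pays 10, utility 12 - 10 = 2.
Since 2 > 0, reporting 10 is strictly better here, so truthful reporting is not dominant.

No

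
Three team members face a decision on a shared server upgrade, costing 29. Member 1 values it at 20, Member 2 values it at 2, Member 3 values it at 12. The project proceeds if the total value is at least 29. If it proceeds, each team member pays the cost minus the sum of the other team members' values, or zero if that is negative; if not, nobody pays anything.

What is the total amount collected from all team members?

22

Total value 34 ≥ cost 29, so it is built.
Member 1: others sum to 14; max(0, 29 - 14) = 15.
Member 2: others sum to 32; max(0, 29 - 32) = 0.
Member 3: others sum to 22; max(0, 29 - 22) = 7.
Total collected = 15 + 0 + 7 = 22.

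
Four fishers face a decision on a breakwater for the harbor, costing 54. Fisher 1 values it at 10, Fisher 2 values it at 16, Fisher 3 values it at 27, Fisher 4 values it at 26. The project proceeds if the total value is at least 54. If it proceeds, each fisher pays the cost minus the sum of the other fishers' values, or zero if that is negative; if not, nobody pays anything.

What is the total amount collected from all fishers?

3

Total value 79 ≥ cost 54, so it is built.
Fisher 1: others sum to 69; max(0, 54 - 69) = 0.
Fisher 2: others sum to 63; max(0, 54 - 63) = 0.
Fisher 3: others sum to 52; max(0, 54 - 52) = 2.
Fisher 4: others sum to 53; max(0, 54 - 53) = 1.
Total collected = 0 + 0 + 2 + 1 = 3.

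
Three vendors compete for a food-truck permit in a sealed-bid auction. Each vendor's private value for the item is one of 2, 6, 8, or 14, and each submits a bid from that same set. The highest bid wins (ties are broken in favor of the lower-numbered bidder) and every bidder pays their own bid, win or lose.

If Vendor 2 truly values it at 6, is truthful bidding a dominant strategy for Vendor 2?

No

Consider the case where Vendor 1 bids 2 and Vendor 3 bids 8.
Truthful bid 6: loses but pays 6, utility -6.
Bid 2 instead: loses but pays 2, utility -2.
Since -2 > -6, bidding 2 is strictly better here, so truthful bidding is not dominant.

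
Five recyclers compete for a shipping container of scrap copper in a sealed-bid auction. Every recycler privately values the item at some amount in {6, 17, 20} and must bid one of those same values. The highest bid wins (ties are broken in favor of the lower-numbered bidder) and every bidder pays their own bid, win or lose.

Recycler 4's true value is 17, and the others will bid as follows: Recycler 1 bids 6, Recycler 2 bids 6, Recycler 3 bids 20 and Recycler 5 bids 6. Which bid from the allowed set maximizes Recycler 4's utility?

6

Bid 6: loses but pays 6, utility -6.
Bid 17: loses but pays 17, utility -17.
Bid 20: loses but pays 20, utility -20.
The best choice is 6 with utility -6.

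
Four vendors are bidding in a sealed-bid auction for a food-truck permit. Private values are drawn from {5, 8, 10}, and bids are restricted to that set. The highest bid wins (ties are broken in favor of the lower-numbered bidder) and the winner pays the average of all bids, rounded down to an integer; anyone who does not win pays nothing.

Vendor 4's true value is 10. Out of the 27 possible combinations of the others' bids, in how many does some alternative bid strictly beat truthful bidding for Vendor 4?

Others bid (5, 5, 5): truth gives 4; bid 8 gives 5 > 4. Violating.
Others bid (5, 5, 8): truth gives 3; no alternative beats it.
Others bid (5, 5, 10): truth gives 0; no alternative beats it.
(Checking all 27 profiles: 1 has a profitable deviation, 26 do not.)

1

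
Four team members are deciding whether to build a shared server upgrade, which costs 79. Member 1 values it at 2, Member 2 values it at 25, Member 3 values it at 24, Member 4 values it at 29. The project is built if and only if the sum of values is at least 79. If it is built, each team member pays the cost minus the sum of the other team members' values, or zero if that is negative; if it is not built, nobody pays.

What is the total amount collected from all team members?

76

Total value 80 ≥ cost 79, so it is built.
Member 1: others sum to 78; max(0, 79 - 78) = 1.
Member 2: others sum to 55; max(0, 79 - 55) = 24.
Member 3: others sum to 56; max(0, 79 - 56) = 23.
Member 4: others sum to 51; max(0, 79 - 51) = 28.
Total collected = 1 + 24 + 23 + 28 = 76.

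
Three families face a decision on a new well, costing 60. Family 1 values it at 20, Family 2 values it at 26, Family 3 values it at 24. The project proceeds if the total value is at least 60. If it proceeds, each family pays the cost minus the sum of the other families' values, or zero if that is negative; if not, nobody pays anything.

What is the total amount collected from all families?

40

Total value 70 ≥ cost 60, so it is built.
Family 1: others sum to 50; max(0, 60 - 50) = 10.
Family 2: others sum to 44; max(0, 60 - 44) = 16.
Family 3: others sum to 46; max(0, 60 - 46) = 14.
Total collected = 10 + 16 + 14 = 40.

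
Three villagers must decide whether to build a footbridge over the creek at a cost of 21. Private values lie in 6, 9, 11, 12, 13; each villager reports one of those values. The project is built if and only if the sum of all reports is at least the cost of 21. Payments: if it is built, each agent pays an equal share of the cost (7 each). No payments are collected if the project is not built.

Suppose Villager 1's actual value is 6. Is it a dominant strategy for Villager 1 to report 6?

Yes

Check each profile of the others' reports and compare truth against every alternative report.
Others report (6, 6): truth gives 0, best alternative gives -1.
Others report (6, 9): truth gives -1, best alternative gives -1.
Others report (6, 11): truth gives -1, best alternative gives -1.
Others report (6, 12): truth gives -1, best alternative gives -1.
Others report (6, 13): truth gives -1, best alternative gives -1.
Others report (9, 6): truth gives -1, best alternative gives -1.
(Remaining 19 profiles checked similarly; truth is weakly best in each.)
In every case the truthful report is at least as good as any alternative, so it is a dominant strategy.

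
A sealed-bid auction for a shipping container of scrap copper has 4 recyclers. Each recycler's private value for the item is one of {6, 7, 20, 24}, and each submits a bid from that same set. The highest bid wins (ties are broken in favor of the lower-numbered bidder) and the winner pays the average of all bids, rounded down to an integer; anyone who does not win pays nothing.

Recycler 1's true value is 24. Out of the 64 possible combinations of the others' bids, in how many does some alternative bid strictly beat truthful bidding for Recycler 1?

27

Others bid (6, 6, 6): truth gives 14; bid 6 gives 18 > 14. Violating.
Others bid (6, 6, 7): truth gives 14; bid 7 gives 18 > 14. Violating.
Others bid (6, 6, 20): truth gives 10; bid 20 gives 11 > 10. Violating.
Others bid (6, 7, 6): truth gives 14; bid 7 gives 18 > 14. Violating.
Others bid (6, 6, 24): truth gives 9; no alternative beats it.
Others bid (6, 7, 24): truth gives 9; no alternative beats it.
(Checking all 64 profiles: 27 have a profitable deviation, 37 do not.)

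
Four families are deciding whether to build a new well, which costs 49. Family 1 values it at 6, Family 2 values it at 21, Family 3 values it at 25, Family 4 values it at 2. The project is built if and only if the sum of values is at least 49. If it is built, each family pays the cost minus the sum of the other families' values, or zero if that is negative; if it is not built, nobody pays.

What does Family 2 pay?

16

Total value 54 ≥ cost 49, so the project is built.
The other families' values sum to 33.
Cost minus that sum is 49 - 33 = 16.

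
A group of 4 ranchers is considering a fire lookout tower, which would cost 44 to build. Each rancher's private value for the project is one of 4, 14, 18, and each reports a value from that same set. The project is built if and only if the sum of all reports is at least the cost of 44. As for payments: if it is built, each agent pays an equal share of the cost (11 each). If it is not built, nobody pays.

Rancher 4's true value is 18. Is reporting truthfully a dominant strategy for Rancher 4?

Yes

Check each profile of the others' reports and compare truth against every alternative report.
Others report (4, 4, 18): truth gives 7, best alternative gives 0.
Others report (4, 18, 4): truth gives 7, best alternative gives 0.
Others report (18, 4, 4): truth gives 7, best alternative gives 0.
Others report (4, 14, 14): truth gives 7, best alternative gives 7.
Others report (4, 14, 18): truth gives 7, best alternative gives 7.
Others report (4, 18, 14): truth gives 7, best alternative gives 7.
(Remaining 21 profiles checked similarly; truth is weakly best in each.)
In every case the truthful report is at least as good as any alternative, so it is a dominant strategy.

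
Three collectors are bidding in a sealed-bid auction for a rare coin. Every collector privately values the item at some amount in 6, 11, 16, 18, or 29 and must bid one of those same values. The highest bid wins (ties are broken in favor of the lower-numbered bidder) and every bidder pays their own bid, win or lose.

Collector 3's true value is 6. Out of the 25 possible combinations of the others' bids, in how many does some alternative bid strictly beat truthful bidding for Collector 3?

Others bid (6, 6): truth gives -6; bid 11 gives -5 > -6. Violating.
Others bid (6, 11): truth gives -6; no alternative beats it.
Others bid (6, 16): truth gives -6; no alternative beats it.
(Checking all 25 profiles: 1 has a profitable deviation, 24 do not.)

1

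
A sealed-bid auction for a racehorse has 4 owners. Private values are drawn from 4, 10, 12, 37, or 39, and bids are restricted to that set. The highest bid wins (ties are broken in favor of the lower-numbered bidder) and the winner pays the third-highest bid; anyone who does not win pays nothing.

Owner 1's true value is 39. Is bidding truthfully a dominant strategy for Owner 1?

Yes

Check each profile of the others' bids and compare truth against every alternative bid.
Others bid (4, 4, 39): truth gives 35, best alternative gives 0.
Others bid (4, 39, 4): truth gives 35, best alternative gives 0.
Others bid (39, 4, 4): truth gives 35, best alternative gives 0.
Others bid (4, 10, 39): truth gives 29, best alternative gives 0.
Others bid (4, 39, 10): truth gives 29, best alternative gives 0.
Others bid (10, 4, 39): truth gives 29, best alternative gives 0.
(Remaining 119 profiles checked similarly; truth is weakly best in each.)
In every case the truthful bid is at least as good as any alternative, so it is a dominant strategy.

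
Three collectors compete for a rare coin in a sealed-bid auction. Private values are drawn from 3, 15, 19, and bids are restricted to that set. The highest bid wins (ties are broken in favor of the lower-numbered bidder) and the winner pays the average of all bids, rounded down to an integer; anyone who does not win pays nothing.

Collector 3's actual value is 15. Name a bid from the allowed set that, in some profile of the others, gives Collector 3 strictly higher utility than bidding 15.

Suppose Collector 1 bids 3 and Collector 2 bids 15.
Bid 15: loses, pays 0, utility 0.
Bid 19: wins, pays 12, utility 15 - 12 = 3.
So bidding 19 beats truth here (3 > 0).

19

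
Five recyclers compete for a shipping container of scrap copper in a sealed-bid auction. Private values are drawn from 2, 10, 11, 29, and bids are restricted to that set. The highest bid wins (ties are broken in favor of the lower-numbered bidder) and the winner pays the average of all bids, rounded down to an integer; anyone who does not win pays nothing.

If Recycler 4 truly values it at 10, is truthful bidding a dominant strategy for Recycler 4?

Consider the case where Recycler 1 bids 2, Recycler 2 bids 2, Recycler 3 bids 2 and Recycler 5 bids 11.
Truthful bid 10: loses, pays 0, utility 0.
Bid 11 instead: wins, pays 5, utility 10 - 5 = 5.
Since 5 > 0, bidding 11 is strictly better here, so truthful bidding is not dominant.

No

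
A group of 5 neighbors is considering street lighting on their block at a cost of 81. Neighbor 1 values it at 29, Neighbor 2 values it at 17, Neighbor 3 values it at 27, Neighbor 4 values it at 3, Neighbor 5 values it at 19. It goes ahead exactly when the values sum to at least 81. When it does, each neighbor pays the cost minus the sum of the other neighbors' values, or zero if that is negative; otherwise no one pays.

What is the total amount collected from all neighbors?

Total value 95 ≥ cost 81, so it is built.
Neighbor 1: others sum to 66; max(0, 81 - 66) = 15.
Neighbor 2: others sum to 78; max(0, 81 - 78) = 3.
Neighbor 3: others sum to 68; max(0, 81 - 68) = 13.
Neighbor 4: others sum to 92; max(0, 81 - 92) = 0.
Neighbor 5: others sum to 76; max(0, 81 - 76) = 5.
Total collected = 15 + 3 + 13 + 0 + 5 = 36.

36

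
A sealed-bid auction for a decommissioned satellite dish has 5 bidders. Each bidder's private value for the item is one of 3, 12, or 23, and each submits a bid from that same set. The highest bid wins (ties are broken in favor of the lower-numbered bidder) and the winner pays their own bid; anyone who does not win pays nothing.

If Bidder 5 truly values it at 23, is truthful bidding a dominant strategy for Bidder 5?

No

Consider the case where Bidder 1 bids 3, Bidder 2 bids 3, Bidder 3 bids 3 and Bidder 4 bids 3.
Truthful bid 23: wins, pays 23, utility 23 - 23 = 0.
Bid 12 instead: wins, pays 12, utility 23 - 12 = 11.
Since 11 > 0, bidding 12 is strictly better here, so truthful bidding is not dominant.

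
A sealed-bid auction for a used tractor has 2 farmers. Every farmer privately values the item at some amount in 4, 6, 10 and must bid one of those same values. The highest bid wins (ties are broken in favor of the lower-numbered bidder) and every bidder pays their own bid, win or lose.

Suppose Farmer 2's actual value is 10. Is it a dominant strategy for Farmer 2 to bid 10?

Consider the case where Farmer 1 bids 4.
Truthful bid 10: wins, pays 10, utility 10 - 10 = 0.
Bid 6 instead: wins, pays 6, utility 10 - 6 = 4.
Since 4 > 0, bidding 6 is strictly better here, so truthful bidding is not dominant.

No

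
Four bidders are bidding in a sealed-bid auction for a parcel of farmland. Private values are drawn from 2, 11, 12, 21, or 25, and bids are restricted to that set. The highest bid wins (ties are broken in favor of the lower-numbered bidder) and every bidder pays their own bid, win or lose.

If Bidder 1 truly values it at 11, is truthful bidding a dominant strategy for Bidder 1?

No

Consider the case where Bidder 2 bids 2, Bidder 3 bids 2 and Bidder 4 bids 2.
Truthful bid 11: wins, pays 11, utility 11 - 11 = 0.
Bid 2 instead: wins, pays 2, utility 11 - 2 = 9.
Since 9 > 0, bidding 2 is strictly better here, so truthful bidding is not dominant.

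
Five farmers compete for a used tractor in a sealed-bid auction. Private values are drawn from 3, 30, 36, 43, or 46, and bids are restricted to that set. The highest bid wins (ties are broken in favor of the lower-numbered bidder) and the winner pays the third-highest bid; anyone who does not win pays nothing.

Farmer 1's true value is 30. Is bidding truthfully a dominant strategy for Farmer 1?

Consider the case where Farmer 2 bids 3, Farmer 3 bids 3, Farmer 4 bids 3 and Farmer 5 bids 36.
Truthful bid 30: loses, pays 0, utility 0.
Bid 36 instead: wins, pays 3, utility 30 - 3 = 27.
Since 27 > 0, bidding 36 is strictly better here, so truthful bidding is not dominant.

No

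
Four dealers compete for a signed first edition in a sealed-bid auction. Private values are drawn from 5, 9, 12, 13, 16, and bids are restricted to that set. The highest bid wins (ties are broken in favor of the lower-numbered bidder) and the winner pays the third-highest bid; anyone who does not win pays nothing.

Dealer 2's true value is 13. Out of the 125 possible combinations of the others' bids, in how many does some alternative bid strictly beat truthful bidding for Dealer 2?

Others bid (5, 5, 16): truth gives 0; bid 16 gives 8 > 0. Violating.
Others bid (5, 9, 16): truth gives 0; bid 16 gives 4 > 0. Violating.
Others bid (5, 12, 16): truth gives 0; bid 16 gives 1 > 0. Violating.
Others bid (5, 16, 5): truth gives 0; bid 16 gives 8 > 0. Violating.
Others bid (5, 5, 5): truth gives 8; no alternative beats it.
Others bid (5, 5, 9): truth gives 8; no alternative beats it.
(Checking all 125 profiles: 27 have a profitable deviation, 98 do not.)

27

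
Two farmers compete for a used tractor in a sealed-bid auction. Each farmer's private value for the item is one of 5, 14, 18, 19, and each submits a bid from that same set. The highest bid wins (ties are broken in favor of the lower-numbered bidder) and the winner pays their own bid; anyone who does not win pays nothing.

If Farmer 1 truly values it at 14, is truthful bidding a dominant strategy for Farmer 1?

No

Consider the case where Farmer 2 bids 5.
Truthful bid 14: wins, pays 14, utility 14 - 14 = 0.
Bid 5 instead: wins, pays 5, utility 14 - 5 = 9.
Since 9 > 0, bidding 5 is strictly better here, so truthful bidding is not dominant.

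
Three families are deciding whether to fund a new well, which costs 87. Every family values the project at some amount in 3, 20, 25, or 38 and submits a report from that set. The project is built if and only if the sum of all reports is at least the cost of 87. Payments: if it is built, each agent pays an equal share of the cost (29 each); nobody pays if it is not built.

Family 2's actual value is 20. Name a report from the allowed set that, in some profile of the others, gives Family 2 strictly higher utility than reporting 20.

Suppose Family 1 reports 38 and Family 3 reports 38.
Report 20: project built, pays 29, utility 20 - 29 = -9.
Report 3: project not built, utility 0.
So reporting 3 beats truth here (0 > -9).

3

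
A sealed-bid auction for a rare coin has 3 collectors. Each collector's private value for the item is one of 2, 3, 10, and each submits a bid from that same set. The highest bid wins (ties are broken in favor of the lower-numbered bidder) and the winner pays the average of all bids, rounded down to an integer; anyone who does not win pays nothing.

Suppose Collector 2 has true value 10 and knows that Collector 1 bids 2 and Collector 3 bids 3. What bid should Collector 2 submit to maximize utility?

Bid 2: loses, pays 0, utility 0.
Bid 3: wins, pays 2, utility 10 - 2 = 8.
Bid 10: wins, pays 5, utility 10 - 5 = 5.
The best choice is 3 with utility 8.

3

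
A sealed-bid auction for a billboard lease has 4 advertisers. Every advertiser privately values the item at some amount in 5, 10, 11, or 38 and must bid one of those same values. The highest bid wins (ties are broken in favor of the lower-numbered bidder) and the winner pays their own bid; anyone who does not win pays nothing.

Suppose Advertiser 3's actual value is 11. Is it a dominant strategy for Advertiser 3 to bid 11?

Consider the case where Advertiser 1 bids 5, Advertiser 2 bids 5 and Advertiser 4 bids 5.
Truthful bid 11: wins, pays 11, utility 11 - 11 = 0.
Bid 10 instead: wins, pays 10, utility 11 - 10 = 1.
Since 1 > 0, bidding 10 is strictly better here, so truthful bidding is not dominant.

No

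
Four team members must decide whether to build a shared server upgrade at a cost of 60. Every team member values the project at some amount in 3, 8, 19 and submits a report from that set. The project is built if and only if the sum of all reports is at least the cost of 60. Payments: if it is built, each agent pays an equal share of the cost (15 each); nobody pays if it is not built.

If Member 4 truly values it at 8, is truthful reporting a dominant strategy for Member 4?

Check each profile of the others' reports and compare truth against every alternative report.
Others report (19, 19, 19): truth gives -7, best alternative gives -7.
Others report (3, 3, 3): truth gives 0, best alternative gives 0.
Others report (3, 3, 8): truth gives 0, best alternative gives 0.
Others report (3, 3, 19): truth gives 0, best alternative gives 0.
Others report (3, 8, 3): truth gives 0, best alternative gives 0.
Others report (3, 8, 8): truth gives 0, best alternative gives 0.
(Remaining 21 profiles checked similarly; truth is weakly best in each.)
In every case the truthful report is at least as good as any alternative, so it is a dominant strategy.

Yes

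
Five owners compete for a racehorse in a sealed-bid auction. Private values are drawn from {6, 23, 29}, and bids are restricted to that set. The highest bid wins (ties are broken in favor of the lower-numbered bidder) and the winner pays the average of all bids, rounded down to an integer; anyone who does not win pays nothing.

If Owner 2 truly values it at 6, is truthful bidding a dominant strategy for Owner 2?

Check each profile of the others' bids and compare truth against every alternative bid.
Others bid (6, 23, 23, 23): truth gives 0, best alternative gives -13.
Others bid (6, 6, 23, 23): truth gives 0, best alternative gives -10.
Others bid (6, 23, 6, 23): truth gives 0, best alternative gives -10.
Others bid (6, 23, 23, 6): truth gives 0, best alternative gives -10.
Others bid (6, 6, 6, 23): truth gives 0, best alternative gives -6.
Others bid (6, 6, 23, 6): truth gives 0, best alternative gives -6.
(Remaining 75 profiles checked similarly; truth is weakly best in each.)
In every case the truthful bid is at least as good as any alternative, so it is a dominant strategy.

Yes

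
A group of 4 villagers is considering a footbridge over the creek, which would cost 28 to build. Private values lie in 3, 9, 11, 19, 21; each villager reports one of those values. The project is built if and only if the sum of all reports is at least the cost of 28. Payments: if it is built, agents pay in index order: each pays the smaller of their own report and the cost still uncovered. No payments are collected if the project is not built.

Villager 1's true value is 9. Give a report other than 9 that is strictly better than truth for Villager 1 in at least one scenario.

Suppose Villager 2 reports 3, Villager 3 reports 3 and Villager 4 reports 19.
Report 9: project built, pays 9, utility 9 - 9 = 0.
Report 3: project built, pays 3, utility 9 - 3 = 6.
So reporting 3 beats truth here (6 > 0).

3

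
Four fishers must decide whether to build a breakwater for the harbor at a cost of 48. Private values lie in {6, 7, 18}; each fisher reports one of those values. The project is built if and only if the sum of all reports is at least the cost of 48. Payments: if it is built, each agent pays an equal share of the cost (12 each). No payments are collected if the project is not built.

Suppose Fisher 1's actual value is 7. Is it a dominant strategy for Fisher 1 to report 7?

Check each profile of the others' reports and compare truth against every alternative report.
Others report (6, 18, 18): truth gives -5, best alternative gives -5.
Others report (7, 18, 18): truth gives -5, best alternative gives -5.
Others report (18, 6, 18): truth gives -5, best alternative gives -5.
Others report (18, 7, 18): truth gives -5, best alternative gives -5.
Others report (18, 18, 6): truth gives -5, best alternative gives -5.
Others report (18, 18, 7): truth gives -5, best alternative gives -5.
(Remaining 21 profiles checked similarly; truth is weakly best in each.)
In every case the truthful report is at least as good as any alternative, so it is a dominant strategy.

Yes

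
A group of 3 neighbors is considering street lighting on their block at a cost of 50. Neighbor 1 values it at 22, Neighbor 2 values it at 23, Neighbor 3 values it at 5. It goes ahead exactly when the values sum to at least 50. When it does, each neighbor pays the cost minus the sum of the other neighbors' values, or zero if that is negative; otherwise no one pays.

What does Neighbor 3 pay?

5

Total value 50 ≥ cost 50, so the project is built.
The other neighbors' values sum to 45.
Cost minus that sum is 50 - 45 = 5.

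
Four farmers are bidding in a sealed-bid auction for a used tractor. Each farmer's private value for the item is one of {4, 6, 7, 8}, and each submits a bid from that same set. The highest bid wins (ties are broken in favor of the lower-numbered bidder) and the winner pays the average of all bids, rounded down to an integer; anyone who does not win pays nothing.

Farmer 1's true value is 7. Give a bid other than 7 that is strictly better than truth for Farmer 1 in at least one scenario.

8

Suppose Farmer 2 bids 4, Farmer 3 bids 4 and Farmer 4 bids 8.
Bid 7: loses, pays 0, utility 0.
Bid 8: wins, pays 6, utility 7 - 6 = 1.
So bidding 8 beats truth here (1 > 0).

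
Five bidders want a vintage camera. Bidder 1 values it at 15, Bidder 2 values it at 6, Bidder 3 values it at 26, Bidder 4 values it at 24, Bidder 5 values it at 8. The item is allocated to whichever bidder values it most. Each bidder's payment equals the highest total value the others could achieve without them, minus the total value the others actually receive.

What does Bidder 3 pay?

Bidder 3 has the highest value and receives the item.
Without Bidder 3, the item would go to the next-highest value, 24, so the others could achieve 24.
With Bidder 3 present and winning, the others receive nothing, so their total is 0.
Payment = 24 - 0 = 24.

24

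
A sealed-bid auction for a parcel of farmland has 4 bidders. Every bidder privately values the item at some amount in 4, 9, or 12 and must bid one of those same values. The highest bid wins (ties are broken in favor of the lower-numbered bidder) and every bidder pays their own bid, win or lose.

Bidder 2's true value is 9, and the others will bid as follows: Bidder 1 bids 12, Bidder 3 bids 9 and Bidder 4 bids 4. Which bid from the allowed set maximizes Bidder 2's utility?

Bid 4: loses but pays 4, utility -4.
Bid 9: loses but pays 9, utility -9.
Bid 12: loses but pays 12, utility -12.
The best choice is 4 with utility -4.

4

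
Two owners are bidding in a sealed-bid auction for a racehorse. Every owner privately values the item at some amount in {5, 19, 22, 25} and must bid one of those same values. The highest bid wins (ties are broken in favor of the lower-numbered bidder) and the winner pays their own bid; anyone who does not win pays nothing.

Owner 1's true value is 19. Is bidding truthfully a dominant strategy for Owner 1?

Consider the case where Owner 2 bids 5.
Truthful bid 19: wins, pays 19, utility 19 - 19 = 0.
Bid 5 instead: wins, pays 5, utility 19 - 5 = 14.
Since 14 > 0, bidding 5 is strictly better here, so truthful bidding is not dominant.

No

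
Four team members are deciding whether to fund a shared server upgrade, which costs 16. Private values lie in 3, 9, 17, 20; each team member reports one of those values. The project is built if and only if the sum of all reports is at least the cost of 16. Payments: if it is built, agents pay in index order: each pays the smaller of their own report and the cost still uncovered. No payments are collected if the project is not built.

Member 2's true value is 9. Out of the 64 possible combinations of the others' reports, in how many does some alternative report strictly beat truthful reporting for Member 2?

31

Others report (3, 3, 9): truth gives 0; report 3 gives 6 > 0. Violating.
Others report (3, 3, 17): truth gives 0; report 3 gives 6 > 0. Violating.
Others report (3, 3, 20): truth gives 0; report 3 gives 6 > 0. Violating.
Others report (3, 9, 3): truth gives 0; report 3 gives 6 > 0. Violating.
Others report (3, 3, 3): truth gives 0; no alternative beats it.
Others report (17, 3, 3): truth gives 9; no alternative beats it.
(Checking all 64 profiles: 31 have a profitable deviation, 33 do not.)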